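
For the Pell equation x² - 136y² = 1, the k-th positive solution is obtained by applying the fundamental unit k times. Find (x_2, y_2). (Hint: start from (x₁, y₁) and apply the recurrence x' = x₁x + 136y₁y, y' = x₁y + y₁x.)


Step 1: Find the fundamental solution (x₁, y₁) of x² - 136y² = 1.
  Expand √136 as a continued fraction. a₀ = ⌊√136⌋ = 11; iterate m_{k+1} = d_k·a_k − m_k, d_{k+1} = (136 − m_{k+1}²)/d_k, a_{k+1} = ⌊(a₀ + m_{k+1})/d_{k+1}⌋ (starting m₀ = 0, d₀ = 1), with convergents p_k = a_k·p_{k-1} + p_{k-2}, q_k = a_k·q_{k-1} + q_{k-2} (p₋₁ = 1, q₋₁ = 0):
  k = 0: a₀ = 11; p₀/q₀ = 11/1; p₀² − 136·q₀² = 121 − 136 = -15.
  k = 1: m = 11, d = 15, a = ⌊(11 + 11)/15⌋ = 1; p/q = (1·11 + 1)/(1·1 + 0) = 12/1; p² − 136·q² = 144 − 136 = 8.
  k = 2: m = 4, d = 8, a = ⌊(11 + 4)/8⌋ = 1; p/q = (1·12 + 11)/(1·1 + 1) = 23/2; p² − 136·q² = 529 − 544 = -15.
  k = 3: m = 4, d = 15, a = ⌊(11 + 4)/15⌋ = 1; p/q = (1·23 + 12)/(1·2 + 1) = 35/3; p² − 136·q² = 1225 − 1224 = 1.
  The first convergent with p² − 136·q² = 1 gives the fundamental solution (x₁, y₁) = (35, 3).
Step 2: Apply the recurrence (x_{n+1}, y_{n+1}) = (x₁x_n + 136y₁y_n, x₁y_n + y₁x_n) repeatedly.
  From (x_1, y_1) = (35, 3): x_2 = 35·35 + 136·3·3 = 2449; y_2 = 35·3 + 3·35 = 210.
Step 3: Verify x_2² - 136·y_2² = 5997601 - 5997600 = 1 (should be 1). ✓

(x_1, y_1) = (35, 3); (x_2, y_2) = (2449, 210).


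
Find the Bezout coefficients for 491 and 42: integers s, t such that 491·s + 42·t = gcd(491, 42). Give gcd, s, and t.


Euclidean algorithm on (491, 42) — divide until remainder is 0:
  491 = 11 · 42 + 29
  42 = 1 · 29 + 13
  29 = 2 · 13 + 3
  13 = 4 · 3 + 1
  3 = 3 · 1 + 0
gcd(491, 42) = 1.
Track Bezout coefficients alongside the remainders: start with r₀ = 491 = a·1 + b·0 (s = 1, t = 0) and r₁ = 42 = a·0 + b·1 (s = 0, t = 1); each new remainder r_{k+1} = r_{k-1} − q_k·r_k inherits s_{k+1} = s_{k-1} − q_k·s_k, t_{k+1} = t_{k-1} − q_k·t_k, so r_k = a·s_k + b·t_k at every step:
  q = 11: r = 29, s = 1 − 11·0 = 1, t = 0 − 11·1 = -11  (check: 491·1 + 42·(-11) = 29)
  q = 1: r = 13, s = 0 − 1·1 = -1, t = 1 − 1·(-11) = 12  (check: 491·(-1) + 42·12 = 13)
  q = 2: r = 3, s = 1 − 2·(-1) = 3, t = -11 − 2·12 = -35  (check: 491·3 + 42·(-35) = 3)
  q = 4: r = 1, s = -1 − 4·3 = -13, t = 12 − 4·(-35) = 152  (check: 491·(-13) + 42·152 = 1)
The row with r = 1 (the gcd) gives the Bezout coefficients s = -13, t = 152.
Result: 491 · (-13) + 42 · (152) = 1.

gcd(491, 42) = 1; s = -13, t = 152 (check: 491·(-13) + 42·152 = 1).


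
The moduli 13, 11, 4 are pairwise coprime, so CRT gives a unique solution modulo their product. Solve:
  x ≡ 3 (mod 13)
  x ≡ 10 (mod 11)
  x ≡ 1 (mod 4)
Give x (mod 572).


Moduli 13, 11, 4 are pairwise coprime; by CRT there is a unique solution modulo M = 13 · 11 · 4 = 572.
Solve pairwise, accumulating the modulus:
  Start with x ≡ 3 (mod 13).
  Combine with x ≡ 10 (mod 11): since gcd(13, 11) = 1, we get a unique residue mod 143.
    Write x = 3 + 13·t and substitute into x ≡ 10 (mod 11): 13·t ≡ 10 − 3 = 7 (mod 11).
    Reduce coefficients mod 11: 2·t ≡ 7 (mod 11).
    The inverse of 2 mod 11 is 6 (since 2·6 = 12 = 1·11 + 1), so t ≡ 6·7 = 42 ≡ 9 (mod 11).
    Then x = 3 + 13·9 = 120, valid modulo lcm(13, 11) = 143: x ≡ 120 (mod 143).
  Combine with x ≡ 1 (mod 4): since gcd(143, 4) = 1, we get a unique residue mod 572.
    Write x = 120 + 143·t and substitute into x ≡ 1 (mod 4): 143·t ≡ 1 − 120 = -119 (mod 4).
    Reduce coefficients mod 4: 3·t ≡ 1 (mod 4).
    The inverse of 3 mod 4 is 3 (since 3·3 = 9 = 2·4 + 1), so t ≡ 3·1 = 3 ≡ 3 (mod 4).
    Then x = 120 + 143·3 = 549, valid modulo lcm(143, 4) = 572: x ≡ 549 (mod 572).
Verify: 549 mod 13 = 3 ✓, 549 mod 11 = 10 ✓, 549 mod 4 = 1 ✓.

x ≡ 549 (mod 572).


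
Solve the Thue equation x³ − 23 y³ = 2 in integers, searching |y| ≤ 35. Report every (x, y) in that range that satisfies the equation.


The equation is x³ - 23y³ = 2. For fixed y, x³ = 23·y³ + 2, so a solution requires the RHS to be a perfect cube.
Strategy: iterate y from -35 to 35, compute RHS = 23·y³ + 2, and check whether it is a (positive or negative) perfect cube.
Check small values of y:
  y = 0: RHS = 2 is not a perfect cube.
  y = 1: RHS = 25 is not a perfect cube.
  y = -1: RHS = -21 is not a perfect cube.
  y = 2: RHS = 186 is not a perfect cube.
  y = -2: RHS = -182 is not a perfect cube.
  y = 3: RHS = 623 is not a perfect cube.
  y = -3: RHS = -619 is not a perfect cube.
Continuing the search up to |y| = 35 finds no solutions either.
No (x, y) in the scanned range satisfies the equation.

No integer solutions with |y| ≤ 35.


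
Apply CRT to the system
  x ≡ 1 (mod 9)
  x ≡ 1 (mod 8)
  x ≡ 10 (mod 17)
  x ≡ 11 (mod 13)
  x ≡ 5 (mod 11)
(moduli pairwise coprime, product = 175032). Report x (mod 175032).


Product of moduli M = 9 · 8 · 17 · 13 · 11 = 175032.
Merge one congruence at a time:
  Start: x ≡ 1 (mod 9).
  Combine with x ≡ 1 (mod 8); new modulus lcm = 72.
    Write x = 1 + 9·t and substitute into x ≡ 1 (mod 8): 9·t ≡ 1 − 1 = 0 (mod 8).
    Reduce coefficients mod 8: 1·t ≡ 0 (mod 8).
    So t ≡ 0 (mod 8).
    Then x = 1 + 9·0 = 1, valid modulo lcm(9, 8) = 72: x ≡ 1 (mod 72).
  Combine with x ≡ 10 (mod 17); new modulus lcm = 1224.
    Write x = 1 + 72·t and substitute into x ≡ 10 (mod 17): 72·t ≡ 10 − 1 = 9 (mod 17).
    Reduce coefficients mod 17: 4·t ≡ 9 (mod 17).
    The inverse of 4 mod 17 is 13 (since 4·13 = 52 = 3·17 + 1), so t ≡ 13·9 = 117 ≡ 15 (mod 17).
    Then x = 1 + 72·15 = 1081, valid modulo lcm(72, 17) = 1224: x ≡ 1081 (mod 1224).
  Combine with x ≡ 11 (mod 13); new modulus lcm = 15912.
    Write x = 1081 + 1224·t and substitute into x ≡ 11 (mod 13): 1224·t ≡ 11 − 1081 = -1070 (mod 13).
    Reduce coefficients mod 13: 2·t ≡ 9 (mod 13).
    The inverse of 2 mod 13 is 7 (since 2·7 = 14 = 1·13 + 1), so t ≡ 7·9 = 63 ≡ 11 (mod 13).
    Then x = 1081 + 1224·11 = 14545, valid modulo lcm(1224, 13) = 15912: x ≡ 14545 (mod 15912).
  Combine with x ≡ 5 (mod 11); new modulus lcm = 175032.
    Write x = 14545 + 15912·t and substitute into x ≡ 5 (mod 11): 15912·t ≡ 5 − 14545 = -14540 (mod 11).
    Reduce coefficients mod 11: 6·t ≡ 2 (mod 11).
    The inverse of 6 mod 11 is 2 (since 6·2 = 12 = 1·11 + 1), so t ≡ 2·2 = 4 ≡ 4 (mod 11).
    Then x = 14545 + 15912·4 = 78193, valid modulo lcm(15912, 11) = 175032: x ≡ 78193 (mod 175032).
Verify against each original: 78193 mod 9 = 1, 78193 mod 8 = 1, 78193 mod 17 = 10, 78193 mod 13 = 11, 78193 mod 11 = 5.

x ≡ 78193 (mod 175032).


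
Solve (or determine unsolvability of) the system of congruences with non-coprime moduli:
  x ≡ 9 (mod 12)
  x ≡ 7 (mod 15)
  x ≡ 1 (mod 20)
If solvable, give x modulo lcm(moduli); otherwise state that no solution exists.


Moduli 12, 15, 20 are not pairwise coprime, so CRT works modulo lcm(m_i) when all pairwise compatibility conditions hold.
Pairwise compatibility: gcd(m_i, m_j) must divide a_i - a_j for every pair.
Merge one congruence at a time:
  Start: x ≡ 9 (mod 12).
  Combine with x ≡ 7 (mod 15): gcd(12, 15) = 3, and 7 - 9 = -2 is NOT divisible by 3.
    ⇒ system is inconsistent (no integer solution).

No solution (the system is inconsistent).


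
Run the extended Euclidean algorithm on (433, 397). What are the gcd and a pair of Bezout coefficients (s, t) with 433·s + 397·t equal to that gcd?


Euclidean algorithm on (433, 397) — divide until remainder is 0:
  433 = 1 · 397 + 36
  397 = 11 · 36 + 1
  36 = 36 · 1 + 0
gcd(433, 397) = 1.
Track Bezout coefficients alongside the remainders: start with r₀ = 433 = a·1 + b·0 (s = 1, t = 0) and r₁ = 397 = a·0 + b·1 (s = 0, t = 1); each new remainder r_{k+1} = r_{k-1} − q_k·r_k inherits s_{k+1} = s_{k-1} − q_k·s_k, t_{k+1} = t_{k-1} − q_k·t_k, so r_k = a·s_k + b·t_k at every step:
  q = 1: r = 36, s = 1 − 1·0 = 1, t = 0 − 1·1 = -1  (check: 433·1 + 397·(-1) = 36)
  q = 11: r = 1, s = 0 − 11·1 = -11, t = 1 − 11·(-1) = 12  (check: 433·(-11) + 397·12 = 1)
The row with r = 1 (the gcd) gives the Bezout coefficients s = -11, t = 12.
Result: 433 · (-11) + 397 · (12) = 1.

gcd(433, 397) = 1; s = -11, t = 12 (check: 433·(-11) + 397·12 = 1).


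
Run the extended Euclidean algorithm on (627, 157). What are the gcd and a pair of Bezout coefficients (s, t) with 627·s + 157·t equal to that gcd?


Euclidean algorithm on (627, 157) — divide until remainder is 0:
  627 = 3 · 157 + 156
  157 = 1 · 156 + 1
  156 = 156 · 1 + 0
gcd(627, 157) = 1.
Track Bezout coefficients alongside the remainders: start with r₀ = 627 = a·1 + b·0 (s = 1, t = 0) and r₁ = 157 = a·0 + b·1 (s = 0, t = 1); each new remainder r_{k+1} = r_{k-1} − q_k·r_k inherits s_{k+1} = s_{k-1} − q_k·s_k, t_{k+1} = t_{k-1} − q_k·t_k, so r_k = a·s_k + b·t_k at every step:
  q = 3: r = 156, s = 1 − 3·0 = 1, t = 0 − 3·1 = -3  (check: 627·1 + 157·(-3) = 156)
  q = 1: r = 1, s = 0 − 1·1 = -1, t = 1 − 1·(-3) = 4  (check: 627·(-1) + 157·4 = 1)
The row with r = 1 (the gcd) gives the Bezout coefficients s = -1, t = 4.
Result: 627 · (-1) + 157 · (4) = 1.

gcd(627, 157) = 1; s = -1, t = 4 (check: 627·(-1) + 157·4 = 1).


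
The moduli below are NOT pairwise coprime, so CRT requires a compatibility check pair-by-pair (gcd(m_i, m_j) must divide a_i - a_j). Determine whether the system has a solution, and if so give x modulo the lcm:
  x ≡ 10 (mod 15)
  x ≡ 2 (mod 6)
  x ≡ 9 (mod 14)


Moduli 15, 6, 14 are not pairwise coprime, so CRT works modulo lcm(m_i) when all pairwise compatibility conditions hold.
Pairwise compatibility: gcd(m_i, m_j) must divide a_i - a_j for every pair.
Merge one congruence at a time:
  Start: x ≡ 10 (mod 15).
  Combine with x ≡ 2 (mod 6): gcd(15, 6) = 3, and 2 - 10 = -8 is NOT divisible by 3.
    ⇒ system is inconsistent (no integer solution).

No solution (the system is inconsistent).


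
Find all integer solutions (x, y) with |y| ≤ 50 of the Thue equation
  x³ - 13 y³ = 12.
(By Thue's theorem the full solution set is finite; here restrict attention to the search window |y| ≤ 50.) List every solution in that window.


The equation is x³ - 13y³ = 12. For fixed y, x³ = 13·y³ + 12, so a solution requires the RHS to be a perfect cube.
Strategy: iterate y from -50 to 50, compute RHS = 13·y³ + 12, and check whether it is a (positive or negative) perfect cube.
Check small values of y:
  y = 0: RHS = 12 is not a perfect cube.
  y = 1: RHS = 25 is not a perfect cube.
  y = -1: RHS = -1 = (-1)³ ⇒ x = -1 works.
  y = 2: RHS = 116 is not a perfect cube.
  y = -2: RHS = -92 is not a perfect cube.
  y = 3: RHS = 363 is not a perfect cube.
  y = -3: RHS = -339 is not a perfect cube.
Continuing the search up to |y| = 50 finds no further solutions beyond those listed.
Collected solutions: (-1, -1).

Solutions (with |y| ≤ 50): (-1, -1).


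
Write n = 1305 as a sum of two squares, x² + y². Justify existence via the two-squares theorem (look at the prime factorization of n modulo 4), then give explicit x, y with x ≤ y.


Step 1: Factor n = 1305 = 3^2 · 5 · 29.
Step 2: Check the mod-4 condition on each prime factor: 3 ≡ 3 (mod 4), exponent 2 (must be even); 5 ≡ 1 (mod 4), exponent 1; 29 ≡ 1 (mod 4), exponent 1.
All primes ≡ 3 (mod 4) appear to even exponent (or don't appear), so by the two-squares theorem n IS expressible as a sum of two squares.
Step 3: Build a representation. Group n = k² · m with k = 3 and m = 5 · 29 = 145 (a product of primes ≡ 1 (mod 4)); a representation of m scales to one of n via (k·x)² + (k·y)² = k²(x² + y²). Each prime p ≡ 1 (mod 4) is itself a sum of two squares; find a² by testing p − a² for a perfect square:
  5: 5 − 1² = 4 = 2² ⇒ 5 = 1² + 2².
  29: 29 − 1² = 28, 29 − 2² = 25 = 5² ⇒ 29 = 2² + 5².
  Combine using the Brahmagupta–Fibonacci identity (a² + b²)(c² + d²) = (ac − bd)² + (ad + bc)² = (ac + bd)² + (ad − bc)²:
  5 · 29 = 145: from (1² + 2²)(2² + 5²), take (1·2 − 2·5, 1·5 + 2·2) = (2 − 10, 5 + 4) = (-8, 9); dropping signs (only squares matter) gives (8, 9); check 8² + 9² = 64 + 81 = 145 ✓.
  Scale by k = 3: (3·8, 3·9) = (24, 27).
Step 4: Order so x ≤ y and verify: 24² + 27² = 576 + 729 = 1305 = n. ✓

n = 1305 = 24² + 27² (one valid representation with x ≤ y).


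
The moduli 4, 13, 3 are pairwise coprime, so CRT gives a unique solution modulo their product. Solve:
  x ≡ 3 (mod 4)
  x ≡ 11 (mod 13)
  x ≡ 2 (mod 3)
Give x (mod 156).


Moduli 4, 13, 3 are pairwise coprime; by CRT there is a unique solution modulo M = 4 · 13 · 3 = 156.
Solve pairwise, accumulating the modulus:
  Start with x ≡ 3 (mod 4).
  Combine with x ≡ 11 (mod 13): since gcd(4, 13) = 1, we get a unique residue mod 52.
    Write x = 3 + 4·t and substitute into x ≡ 11 (mod 13): 4·t ≡ 11 − 3 = 8 (mod 13).
    The inverse of 4 mod 13 is 10 (since 4·10 = 40 = 3·13 + 1), so t ≡ 10·8 = 80 ≡ 2 (mod 13).
    Then x = 3 + 4·2 = 11, valid modulo lcm(4, 13) = 52: x ≡ 11 (mod 52).
  Combine with x ≡ 2 (mod 3): since gcd(52, 3) = 1, we get a unique residue mod 156.
    Write x = 11 + 52·t and substitute into x ≡ 2 (mod 3): 52·t ≡ 2 − 11 = -9 (mod 3).
    Reduce coefficients mod 3: 1·t ≡ 0 (mod 3).
    So t ≡ 0 (mod 3).
    Then x = 11 + 52·0 = 11, valid modulo lcm(52, 3) = 156: x ≡ 11 (mod 156).
Verify: 11 mod 4 = 3 ✓, 11 mod 13 = 11 ✓, 11 mod 3 = 2 ✓.

x ≡ 11 (mod 156).


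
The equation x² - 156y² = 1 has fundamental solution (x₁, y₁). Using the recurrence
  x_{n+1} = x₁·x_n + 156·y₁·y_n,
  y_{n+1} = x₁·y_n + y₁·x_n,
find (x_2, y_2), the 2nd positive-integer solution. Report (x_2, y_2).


Step 1: Find the fundamental solution (x₁, y₁) of x² - 156y² = 1.
  Expand √156 as a continued fraction. a₀ = ⌊√156⌋ = 12; iterate m_{k+1} = d_k·a_k − m_k, d_{k+1} = (156 − m_{k+1}²)/d_k, a_{k+1} = ⌊(a₀ + m_{k+1})/d_{k+1}⌋ (starting m₀ = 0, d₀ = 1), with convergents p_k = a_k·p_{k-1} + p_{k-2}, q_k = a_k·q_{k-1} + q_{k-2} (p₋₁ = 1, q₋₁ = 0):
  k = 0: a₀ = 12; p₀/q₀ = 12/1; p₀² − 156·q₀² = 144 − 156 = -12.
  k = 1: m = 12, d = 12, a = ⌊(12 + 12)/12⌋ = 2; p/q = (2·12 + 1)/(2·1 + 0) = 25/2; p² − 156·q² = 625 − 624 = 1.
  The first convergent with p² − 156·q² = 1 gives the fundamental solution (x₁, y₁) = (25, 2).
Step 2: Apply the recurrence (x_{n+1}, y_{n+1}) = (x₁x_n + 156y₁y_n, x₁y_n + y₁x_n) repeatedly.
  From (x_1, y_1) = (25, 2): x_2 = 25·25 + 156·2·2 = 1249; y_2 = 25·2 + 2·25 = 100.
Step 3: Verify x_2² - 156·y_2² = 1560001 - 1560000 = 1 (should be 1). ✓

(x_1, y_1) = (25, 2); (x_2, y_2) = (1249, 100).


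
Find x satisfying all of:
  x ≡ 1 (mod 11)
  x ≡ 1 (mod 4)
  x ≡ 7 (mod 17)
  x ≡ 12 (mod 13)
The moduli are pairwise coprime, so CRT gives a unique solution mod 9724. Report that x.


Product of moduli M = 11 · 4 · 17 · 13 = 9724.
Merge one congruence at a time:
  Start: x ≡ 1 (mod 11).
  Combine with x ≡ 1 (mod 4); new modulus lcm = 44.
    Write x = 1 + 11·t and substitute into x ≡ 1 (mod 4): 11·t ≡ 1 − 1 = 0 (mod 4).
    Reduce coefficients mod 4: 3·t ≡ 0 (mod 4).
    The inverse of 3 mod 4 is 3 (since 3·3 = 9 = 2·4 + 1), so t ≡ 3·0 = 0 ≡ 0 (mod 4).
    Then x = 1 + 11·0 = 1, valid modulo lcm(11, 4) = 44: x ≡ 1 (mod 44).
  Combine with x ≡ 7 (mod 17); new modulus lcm = 748.
    Write x = 1 + 44·t and substitute into x ≡ 7 (mod 17): 44·t ≡ 7 − 1 = 6 (mod 17).
    Reduce coefficients mod 17: 10·t ≡ 6 (mod 17).
    The inverse of 10 mod 17 is 12 (since 10·12 = 120 = 7·17 + 1), so t ≡ 12·6 = 72 ≡ 4 (mod 17).
    Then x = 1 + 44·4 = 177, valid modulo lcm(44, 17) = 748: x ≡ 177 (mod 748).
  Combine with x ≡ 12 (mod 13); new modulus lcm = 9724.
    Write x = 177 + 748·t and substitute into x ≡ 12 (mod 13): 748·t ≡ 12 − 177 = -165 (mod 13).
    Reduce coefficients mod 13: 7·t ≡ 4 (mod 13).
    The inverse of 7 mod 13 is 2 (since 7·2 = 14 = 1·13 + 1), so t ≡ 2·4 = 8 ≡ 8 (mod 13).
    Then x = 177 + 748·8 = 6161, valid modulo lcm(748, 13) = 9724: x ≡ 6161 (mod 9724).
Verify against each original: 6161 mod 11 = 1, 6161 mod 4 = 1, 6161 mod 17 = 7, 6161 mod 13 = 12.

x ≡ 6161 (mod 9724).


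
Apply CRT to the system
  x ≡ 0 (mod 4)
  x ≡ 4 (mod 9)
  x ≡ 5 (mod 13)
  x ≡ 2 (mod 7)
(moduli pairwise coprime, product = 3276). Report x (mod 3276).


Product of moduli M = 4 · 9 · 13 · 7 = 3276.
Merge one congruence at a time:
  Start: x ≡ 0 (mod 4).
  Combine with x ≡ 4 (mod 9); new modulus lcm = 36.
    Write x = 0 + 4·t and substitute into x ≡ 4 (mod 9): 4·t ≡ 4 − 0 = 4 (mod 9).
    The inverse of 4 mod 9 is 7 (since 4·7 = 28 = 3·9 + 1), so t ≡ 7·4 = 28 ≡ 1 (mod 9).
    Then x = 0 + 4·1 = 4, valid modulo lcm(4, 9) = 36: x ≡ 4 (mod 36).
  Combine with x ≡ 5 (mod 13); new modulus lcm = 468.
    Write x = 4 + 36·t and substitute into x ≡ 5 (mod 13): 36·t ≡ 5 − 4 = 1 (mod 13).
    Reduce coefficients mod 13: 10·t ≡ 1 (mod 13).
    The inverse of 10 mod 13 is 4 (since 10·4 = 40 = 3·13 + 1), so t ≡ 4·1 = 4 ≡ 4 (mod 13).
    Then x = 4 + 36·4 = 148, valid modulo lcm(36, 13) = 468: x ≡ 148 (mod 468).
  Combine with x ≡ 2 (mod 7); new modulus lcm = 3276.
    Write x = 148 + 468·t and substitute into x ≡ 2 (mod 7): 468·t ≡ 2 − 148 = -146 (mod 7).
    Reduce coefficients mod 7: 6·t ≡ 1 (mod 7).
    The inverse of 6 mod 7 is 6 (since 6·6 = 36 = 5·7 + 1), so t ≡ 6·1 = 6 ≡ 6 (mod 7).
    Then x = 148 + 468·6 = 2956, valid modulo lcm(468, 7) = 3276: x ≡ 2956 (mod 3276).
Verify against each original: 2956 mod 4 = 0, 2956 mod 9 = 4, 2956 mod 13 = 5, 2956 mod 7 = 2.

x ≡ 2956 (mod 3276).


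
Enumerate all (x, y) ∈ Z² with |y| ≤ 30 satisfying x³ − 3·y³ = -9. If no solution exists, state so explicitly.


The equation is x³ - 3y³ = -9. For fixed y, x³ = 3·y³ − 9, so a solution requires the RHS to be a perfect cube.
Strategy: iterate y from -30 to 30, compute RHS = 3·y³ − 9, and check whether it is a (positive or negative) perfect cube.
Check small values of y:
  y = 0: RHS = -9 is not a perfect cube.
  y = 1: RHS = -6 is not a perfect cube.
  y = -1: RHS = -12 is not a perfect cube.
  y = 2: RHS = 15 is not a perfect cube.
  y = -2: RHS = -33 is not a perfect cube.
  y = 3: RHS = 72 is not a perfect cube.
  y = -3: RHS = -90 is not a perfect cube.
Continuing the search up to |y| = 30 finds no solutions either.
No (x, y) in the scanned range satisfies the equation.

No integer solutions with |y| ≤ 30.


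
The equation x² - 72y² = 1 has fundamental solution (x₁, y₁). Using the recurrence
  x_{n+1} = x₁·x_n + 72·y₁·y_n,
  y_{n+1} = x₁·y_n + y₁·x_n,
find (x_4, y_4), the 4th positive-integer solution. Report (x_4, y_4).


Step 1: Find the fundamental solution (x₁, y₁) of x² - 72y² = 1.
  Expand √72 as a continued fraction. a₀ = ⌊√72⌋ = 8; iterate m_{k+1} = d_k·a_k − m_k, d_{k+1} = (72 − m_{k+1}²)/d_k, a_{k+1} = ⌊(a₀ + m_{k+1})/d_{k+1}⌋ (starting m₀ = 0, d₀ = 1), with convergents p_k = a_k·p_{k-1} + p_{k-2}, q_k = a_k·q_{k-1} + q_{k-2} (p₋₁ = 1, q₋₁ = 0):
  k = 0: a₀ = 8; p₀/q₀ = 8/1; p₀² − 72·q₀² = 64 − 72 = -8.
  k = 1: m = 8, d = 8, a = ⌊(8 + 8)/8⌋ = 2; p/q = (2·8 + 1)/(2·1 + 0) = 17/2; p² − 72·q² = 289 − 288 = 1.
  The first convergent with p² − 72·q² = 1 gives the fundamental solution (x₁, y₁) = (17, 2).
Step 2: Apply the recurrence (x_{n+1}, y_{n+1}) = (x₁x_n + 72y₁y_n, x₁y_n + y₁x_n) repeatedly.
  From (x_1, y_1) = (17, 2): x_2 = 17·17 + 72·2·2 = 577; y_2 = 17·2 + 2·17 = 68.
  From (x_2, y_2) = (577, 68): x_3 = 17·577 + 72·2·68 = 19601; y_3 = 17·68 + 2·577 = 2310.
  From (x_3, y_3) = (19601, 2310): x_4 = 17·19601 + 72·2·2310 = 665857; y_4 = 17·2310 + 2·19601 = 78472.
Step 3: Verify x_4² - 72·y_4² = 443365544449 - 443365544448 = 1 (should be 1). ✓

(x_1, y_1) = (17, 2); (x_4, y_4) = (665857, 78472).


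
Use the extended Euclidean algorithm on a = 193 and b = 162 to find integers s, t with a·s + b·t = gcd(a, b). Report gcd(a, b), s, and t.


Euclidean algorithm on (193, 162) — divide until remainder is 0:
  193 = 1 · 162 + 31
  162 = 5 · 31 + 7
  31 = 4 · 7 + 3
  7 = 2 · 3 + 1
  3 = 3 · 1 + 0
gcd(193, 162) = 1.
Track Bezout coefficients alongside the remainders: start with r₀ = 193 = a·1 + b·0 (s = 1, t = 0) and r₁ = 162 = a·0 + b·1 (s = 0, t = 1); each new remainder r_{k+1} = r_{k-1} − q_k·r_k inherits s_{k+1} = s_{k-1} − q_k·s_k, t_{k+1} = t_{k-1} − q_k·t_k, so r_k = a·s_k + b·t_k at every step:
  q = 1: r = 31, s = 1 − 1·0 = 1, t = 0 − 1·1 = -1  (check: 193·1 + 162·(-1) = 31)
  q = 5: r = 7, s = 0 − 5·1 = -5, t = 1 − 5·(-1) = 6  (check: 193·(-5) + 162·6 = 7)
  q = 4: r = 3, s = 1 − 4·(-5) = 21, t = -1 − 4·6 = -25  (check: 193·21 + 162·(-25) = 3)
  q = 2: r = 1, s = -5 − 2·21 = -47, t = 6 − 2·(-25) = 56  (check: 193·(-47) + 162·56 = 1)
The row with r = 1 (the gcd) gives the Bezout coefficients s = -47, t = 56.
Result: 193 · (-47) + 162 · (56) = 1.

gcd(193, 162) = 1; s = -47, t = 56 (check: 193·(-47) + 162·56 = 1).


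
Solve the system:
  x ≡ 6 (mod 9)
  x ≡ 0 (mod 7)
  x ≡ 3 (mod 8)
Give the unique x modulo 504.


Moduli 9, 7, 8 are pairwise coprime; by CRT there is a unique solution modulo M = 9 · 7 · 8 = 504.
Solve pairwise, accumulating the modulus:
  Start with x ≡ 6 (mod 9).
  Combine with x ≡ 0 (mod 7): since gcd(9, 7) = 1, we get a unique residue mod 63.
    Write x = 6 + 9·t and substitute into x ≡ 0 (mod 7): 9·t ≡ 0 − 6 = -6 (mod 7).
    Reduce coefficients mod 7: 2·t ≡ 1 (mod 7).
    The inverse of 2 mod 7 is 4 (since 2·4 = 8 = 1·7 + 1), so t ≡ 4·1 = 4 ≡ 4 (mod 7).
    Then x = 6 + 9·4 = 42, valid modulo lcm(9, 7) = 63: x ≡ 42 (mod 63).
  Combine with x ≡ 3 (mod 8): since gcd(63, 8) = 1, we get a unique residue mod 504.
    Write x = 42 + 63·t and substitute into x ≡ 3 (mod 8): 63·t ≡ 3 − 42 = -39 (mod 8).
    Reduce coefficients mod 8: 7·t ≡ 1 (mod 8).
    The inverse of 7 mod 8 is 7 (since 7·7 = 49 = 6·8 + 1), so t ≡ 7·1 = 7 ≡ 7 (mod 8).
    Then x = 42 + 63·7 = 483, valid modulo lcm(63, 8) = 504: x ≡ 483 (mod 504).
Verify: 483 mod 9 = 6 ✓, 483 mod 7 = 0 ✓, 483 mod 8 = 3 ✓.

x ≡ 483 (mod 504).


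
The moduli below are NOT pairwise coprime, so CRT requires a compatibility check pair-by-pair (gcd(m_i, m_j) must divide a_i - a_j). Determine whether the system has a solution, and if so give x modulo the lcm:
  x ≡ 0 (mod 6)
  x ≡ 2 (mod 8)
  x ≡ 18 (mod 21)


Moduli 6, 8, 21 are not pairwise coprime, so CRT works modulo lcm(m_i) when all pairwise compatibility conditions hold.
Pairwise compatibility: gcd(m_i, m_j) must divide a_i - a_j for every pair.
Merge one congruence at a time:
  Start: x ≡ 0 (mod 6).
  Combine with x ≡ 2 (mod 8): gcd(6, 8) = 2; 2 - 0 = 2, which IS divisible by 2, so compatible.
    Write x = 0 + 6·t and substitute into x ≡ 2 (mod 8): 6·t ≡ 2 − 0 = 2 (mod 8).
    Divide the congruence (and modulus) by g = 2: 3·t ≡ 1 (mod 4).
    The inverse of 3 mod 4 is 3 (since 3·3 = 9 = 2·4 + 1), so t ≡ 3·1 = 3 ≡ 3 (mod 4).
    Then x = 0 + 6·3 = 18, valid modulo lcm(6, 8) = 24: x ≡ 18 (mod 24).
  Combine with x ≡ 18 (mod 21): gcd(24, 21) = 3; 18 - 18 = 0, which IS divisible by 3, so compatible.
    Write x = 18 + 24·t and substitute into x ≡ 18 (mod 21): 24·t ≡ 18 − 18 = 0 (mod 21).
    Divide the congruence (and modulus) by g = 3: 8·t ≡ 0 (mod 7).
    Reduce coefficients mod 7: 1·t ≡ 0 (mod 7).
    So t ≡ 0 (mod 7).
    Then x = 18 + 24·0 = 18, valid modulo lcm(24, 21) = 168: x ≡ 18 (mod 168).
Verify: 18 mod 6 = 0, 18 mod 8 = 2, 18 mod 21 = 18.

x ≡ 18 (mod 168).


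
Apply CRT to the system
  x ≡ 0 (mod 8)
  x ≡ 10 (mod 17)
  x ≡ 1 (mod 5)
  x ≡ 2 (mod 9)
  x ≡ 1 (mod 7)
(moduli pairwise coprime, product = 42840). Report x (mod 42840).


Product of moduli M = 8 · 17 · 5 · 9 · 7 = 42840.
Merge one congruence at a time:
  Start: x ≡ 0 (mod 8).
  Combine with x ≡ 10 (mod 17); new modulus lcm = 136.
    Write x = 0 + 8·t and substitute into x ≡ 10 (mod 17): 8·t ≡ 10 − 0 = 10 (mod 17).
    The inverse of 8 mod 17 is 15 (since 8·15 = 120 = 7·17 + 1), so t ≡ 15·10 = 150 ≡ 14 (mod 17).
    Then x = 0 + 8·14 = 112, valid modulo lcm(8, 17) = 136: x ≡ 112 (mod 136).
  Combine with x ≡ 1 (mod 5); new modulus lcm = 680.
    Write x = 112 + 136·t and substitute into x ≡ 1 (mod 5): 136·t ≡ 1 − 112 = -111 (mod 5).
    Reduce coefficients mod 5: 1·t ≡ 4 (mod 5).
    So t ≡ 4 (mod 5).
    Then x = 112 + 136·4 = 656, valid modulo lcm(136, 5) = 680: x ≡ 656 (mod 680).
  Combine with x ≡ 2 (mod 9); new modulus lcm = 6120.
    Write x = 656 + 680·t and substitute into x ≡ 2 (mod 9): 680·t ≡ 2 − 656 = -654 (mod 9).
    Reduce coefficients mod 9: 5·t ≡ 3 (mod 9).
    The inverse of 5 mod 9 is 2 (since 5·2 = 10 = 1·9 + 1), so t ≡ 2·3 = 6 ≡ 6 (mod 9).
    Then x = 656 + 680·6 = 4736, valid modulo lcm(680, 9) = 6120: x ≡ 4736 (mod 6120).
  Combine with x ≡ 1 (mod 7); new modulus lcm = 42840.
    Write x = 4736 + 6120·t and substitute into x ≡ 1 (mod 7): 6120·t ≡ 1 − 4736 = -4735 (mod 7).
    Reduce coefficients mod 7: 2·t ≡ 4 (mod 7).
    The inverse of 2 mod 7 is 4 (since 2·4 = 8 = 1·7 + 1), so t ≡ 4·4 = 16 ≡ 2 (mod 7).
    Then x = 4736 + 6120·2 = 16976, valid modulo lcm(6120, 7) = 42840: x ≡ 16976 (mod 42840).
Verify against each original: 16976 mod 8 = 0, 16976 mod 17 = 10, 16976 mod 5 = 1, 16976 mod 9 = 2, 16976 mod 7 = 1.

x ≡ 16976 (mod 42840).


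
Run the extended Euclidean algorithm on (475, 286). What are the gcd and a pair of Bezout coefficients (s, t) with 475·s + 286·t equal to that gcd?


Euclidean algorithm on (475, 286) — divide until remainder is 0:
  475 = 1 · 286 + 189
  286 = 1 · 189 + 97
  189 = 1 · 97 + 92
  97 = 1 · 92 + 5
  92 = 18 · 5 + 2
  5 = 2 · 2 + 1
  2 = 2 · 1 + 0
gcd(475, 286) = 1.
Track Bezout coefficients alongside the remainders: start with r₀ = 475 = a·1 + b·0 (s = 1, t = 0) and r₁ = 286 = a·0 + b·1 (s = 0, t = 1); each new remainder r_{k+1} = r_{k-1} − q_k·r_k inherits s_{k+1} = s_{k-1} − q_k·s_k, t_{k+1} = t_{k-1} − q_k·t_k, so r_k = a·s_k + b·t_k at every step:
  q = 1: r = 189, s = 1 − 1·0 = 1, t = 0 − 1·1 = -1  (check: 475·1 + 286·(-1) = 189)
  q = 1: r = 97, s = 0 − 1·1 = -1, t = 1 − 1·(-1) = 2  (check: 475·(-1) + 286·2 = 97)
  q = 1: r = 92, s = 1 − 1·(-1) = 2, t = -1 − 1·2 = -3  (check: 475·2 + 286·(-3) = 92)
  q = 1: r = 5, s = -1 − 1·2 = -3, t = 2 − 1·(-3) = 5  (check: 475·(-3) + 286·5 = 5)
  q = 18: r = 2, s = 2 − 18·(-3) = 56, t = -3 − 18·5 = -93  (check: 475·56 + 286·(-93) = 2)
  q = 2: r = 1, s = -3 − 2·56 = -115, t = 5 − 2·(-93) = 191  (check: 475·(-115) + 286·191 = 1)
The row with r = 1 (the gcd) gives the Bezout coefficients s = -115, t = 191.
Result: 475 · (-115) + 286 · (191) = 1.

gcd(475, 286) = 1; s = -115, t = 191 (check: 475·(-115) + 286·191 = 1).


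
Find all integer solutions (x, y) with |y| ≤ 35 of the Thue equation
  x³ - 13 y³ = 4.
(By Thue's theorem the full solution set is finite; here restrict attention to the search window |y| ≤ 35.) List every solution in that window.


The equation is x³ - 13y³ = 4. For fixed y, x³ = 13·y³ + 4, so a solution requires the RHS to be a perfect cube.
Strategy: iterate y from -35 to 35, compute RHS = 13·y³ + 4, and check whether it is a (positive or negative) perfect cube.
Check small values of y:
  y = 0: RHS = 4 is not a perfect cube.
  y = 1: RHS = 17 is not a perfect cube.
  y = -1: RHS = -9 is not a perfect cube.
  y = 2: RHS = 108 is not a perfect cube.
  y = -2: RHS = -100 is not a perfect cube.
  y = 3: RHS = 355 is not a perfect cube.
  y = -3: RHS = -347 is not a perfect cube.
Continuing the search up to |y| = 35 finds no solutions either.
No (x, y) in the scanned range satisfies the equation.

No integer solutions with |y| ≤ 35.


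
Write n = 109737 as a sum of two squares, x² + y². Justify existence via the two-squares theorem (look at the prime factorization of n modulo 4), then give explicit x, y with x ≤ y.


Step 1: Factor n = 109737 = 3^2 · 89 · 137.
Step 2: Check the mod-4 condition on each prime factor: 3 ≡ 3 (mod 4), exponent 2 (must be even); 89 ≡ 1 (mod 4), exponent 1; 137 ≡ 1 (mod 4), exponent 1.
All primes ≡ 3 (mod 4) appear to even exponent (or don't appear), so by the two-squares theorem n IS expressible as a sum of two squares.
Step 3: Build a representation. Group n = k² · m with k = 3 and m = 89 · 137 = 12193 (a product of primes ≡ 1 (mod 4)); a representation of m scales to one of n via (k·x)² + (k·y)² = k²(x² + y²). Each prime p ≡ 1 (mod 4) is itself a sum of two squares; find a² by testing p − a² for a perfect square:
  89: 89 − 1² = 88, 89 − 2² = 85, 89 − 3² = 80, 89 − 4² = 73, 89 − 5² = 64 = 8² ⇒ 89 = 5² + 8².
  137: 137 − 1² = 136, 137 − 2² = 133, 137 − 3² = 128, 137 − 4² = 121 = 11² ⇒ 137 = 4² + 11².
  Combine using the Brahmagupta–Fibonacci identity (a² + b²)(c² + d²) = (ac − bd)² + (ad + bc)² = (ac + bd)² + (ad − bc)²:
  89 · 137 = 12193: from (5² + 8²)(4² + 11²), take (5·4 − 8·11, 5·11 + 8·4) = (20 − 88, 55 + 32) = (-68, 87); dropping signs (only squares matter) gives (68, 87); check 68² + 87² = 4624 + 7569 = 12193 ✓.
  Scale by k = 3: (3·68, 3·87) = (204, 261).
Step 4: Order so x ≤ y and verify: 204² + 261² = 41616 + 68121 = 109737 = n. ✓

n = 109737 = 204² + 261² (one valid representation with x ≤ y).


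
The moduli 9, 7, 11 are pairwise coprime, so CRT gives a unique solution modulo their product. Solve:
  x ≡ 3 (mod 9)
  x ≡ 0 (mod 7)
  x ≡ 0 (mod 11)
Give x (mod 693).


Moduli 9, 7, 11 are pairwise coprime; by CRT there is a unique solution modulo M = 9 · 7 · 11 = 693.
Solve pairwise, accumulating the modulus:
  Start with x ≡ 3 (mod 9).
  Combine with x ≡ 0 (mod 7): since gcd(9, 7) = 1, we get a unique residue mod 63.
    Write x = 3 + 9·t and substitute into x ≡ 0 (mod 7): 9·t ≡ 0 − 3 = -3 (mod 7).
    Reduce coefficients mod 7: 2·t ≡ 4 (mod 7).
    The inverse of 2 mod 7 is 4 (since 2·4 = 8 = 1·7 + 1), so t ≡ 4·4 = 16 ≡ 2 (mod 7).
    Then x = 3 + 9·2 = 21, valid modulo lcm(9, 7) = 63: x ≡ 21 (mod 63).
  Combine with x ≡ 0 (mod 11): since gcd(63, 11) = 1, we get a unique residue mod 693.
    Write x = 21 + 63·t and substitute into x ≡ 0 (mod 11): 63·t ≡ 0 − 21 = -21 (mod 11).
    Reduce coefficients mod 11: 8·t ≡ 1 (mod 11).
    The inverse of 8 mod 11 is 7 (since 8·7 = 56 = 5·11 + 1), so t ≡ 7·1 = 7 ≡ 7 (mod 11).
    Then x = 21 + 63·7 = 462, valid modulo lcm(63, 11) = 693: x ≡ 462 (mod 693).
Verify: 462 mod 9 = 3 ✓, 462 mod 7 = 0 ✓, 462 mod 11 = 0 ✓.

x ≡ 462 (mod 693).


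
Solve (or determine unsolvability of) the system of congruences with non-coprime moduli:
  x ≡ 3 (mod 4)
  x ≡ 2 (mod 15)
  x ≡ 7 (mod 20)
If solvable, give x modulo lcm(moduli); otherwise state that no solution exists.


Moduli 4, 15, 20 are not pairwise coprime, so CRT works modulo lcm(m_i) when all pairwise compatibility conditions hold.
Pairwise compatibility: gcd(m_i, m_j) must divide a_i - a_j for every pair.
Merge one congruence at a time:
  Start: x ≡ 3 (mod 4).
  Combine with x ≡ 2 (mod 15): gcd(4, 15) = 1; 2 - 3 = -1, which IS divisible by 1, so compatible.
    Write x = 3 + 4·t and substitute into x ≡ 2 (mod 15): 4·t ≡ 2 − 3 = -1 (mod 15).
    Reduce coefficients mod 15: 4·t ≡ 14 (mod 15).
    The inverse of 4 mod 15 is 4 (since 4·4 = 16 = 1·15 + 1), so t ≡ 4·14 = 56 ≡ 11 (mod 15).
    Then x = 3 + 4·11 = 47, valid modulo lcm(4, 15) = 60: x ≡ 47 (mod 60).
  Combine with x ≡ 7 (mod 20): gcd(60, 20) = 20; 7 - 47 = -40, which IS divisible by 20, so compatible.
    Write x = 47 + 60·t and substitute into x ≡ 7 (mod 20): 60·t ≡ 7 − 47 = -40 (mod 20).
    Divide the congruence (and modulus) by g = 20: 3·t ≡ -2 (mod 1).
    Modulo 1 every t works; take t = 0.
    Then x = 47 + 60·0 = 47, valid modulo lcm(60, 20) = 60: x ≡ 47 (mod 60).
Verify: 47 mod 4 = 3, 47 mod 15 = 2, 47 mod 20 = 7.

x ≡ 47 (mod 60).


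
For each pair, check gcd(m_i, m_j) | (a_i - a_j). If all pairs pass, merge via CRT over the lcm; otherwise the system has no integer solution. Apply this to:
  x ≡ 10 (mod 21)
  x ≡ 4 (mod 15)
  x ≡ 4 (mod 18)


Moduli 21, 15, 18 are not pairwise coprime, so CRT works modulo lcm(m_i) when all pairwise compatibility conditions hold.
Pairwise compatibility: gcd(m_i, m_j) must divide a_i - a_j for every pair.
Merge one congruence at a time:
  Start: x ≡ 10 (mod 21).
  Combine with x ≡ 4 (mod 15): gcd(21, 15) = 3; 4 - 10 = -6, which IS divisible by 3, so compatible.
    Write x = 10 + 21·t and substitute into x ≡ 4 (mod 15): 21·t ≡ 4 − 10 = -6 (mod 15).
    Divide the congruence (and modulus) by g = 3: 7·t ≡ -2 (mod 5).
    Reduce coefficients mod 5: 2·t ≡ 3 (mod 5).
    The inverse of 2 mod 5 is 3 (since 2·3 = 6 = 1·5 + 1), so t ≡ 3·3 = 9 ≡ 4 (mod 5).
    Then x = 10 + 21·4 = 94, valid modulo lcm(21, 15) = 105: x ≡ 94 (mod 105).
  Combine with x ≡ 4 (mod 18): gcd(105, 18) = 3; 4 - 94 = -90, which IS divisible by 3, so compatible.
    Write x = 94 + 105·t and substitute into x ≡ 4 (mod 18): 105·t ≡ 4 − 94 = -90 (mod 18).
    Divide the congruence (and modulus) by g = 3: 35·t ≡ -30 (mod 6).
    Reduce coefficients mod 6: 5·t ≡ 0 (mod 6).
    The inverse of 5 mod 6 is 5 (since 5·5 = 25 = 4·6 + 1), so t ≡ 5·0 = 0 ≡ 0 (mod 6).
    Then x = 94 + 105·0 = 94, valid modulo lcm(105, 18) = 630: x ≡ 94 (mod 630).
Verify: 94 mod 21 = 10, 94 mod 15 = 4, 94 mod 18 = 4.

x ≡ 94 (mod 630).


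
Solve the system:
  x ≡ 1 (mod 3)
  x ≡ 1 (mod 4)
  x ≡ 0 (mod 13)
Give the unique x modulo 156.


Moduli 3, 4, 13 are pairwise coprime; by CRT there is a unique solution modulo M = 3 · 4 · 13 = 156.
Solve pairwise, accumulating the modulus:
  Start with x ≡ 1 (mod 3).
  Combine with x ≡ 1 (mod 4): since gcd(3, 4) = 1, we get a unique residue mod 12.
    Write x = 1 + 3·t and substitute into x ≡ 1 (mod 4): 3·t ≡ 1 − 1 = 0 (mod 4).
    The inverse of 3 mod 4 is 3 (since 3·3 = 9 = 2·4 + 1), so t ≡ 3·0 = 0 ≡ 0 (mod 4).
    Then x = 1 + 3·0 = 1, valid modulo lcm(3, 4) = 12: x ≡ 1 (mod 12).
  Combine with x ≡ 0 (mod 13): since gcd(12, 13) = 1, we get a unique residue mod 156.
    Write x = 1 + 12·t and substitute into x ≡ 0 (mod 13): 12·t ≡ 0 − 1 = -1 (mod 13).
    Reduce coefficients mod 13: 12·t ≡ 12 (mod 13).
    The inverse of 12 mod 13 is 12 (since 12·12 = 144 = 11·13 + 1), so t ≡ 12·12 = 144 ≡ 1 (mod 13).
    Then x = 1 + 12·1 = 13, valid modulo lcm(12, 13) = 156: x ≡ 13 (mod 156).
Verify: 13 mod 3 = 1 ✓, 13 mod 4 = 1 ✓, 13 mod 13 = 0 ✓.

x ≡ 13 (mod 156).


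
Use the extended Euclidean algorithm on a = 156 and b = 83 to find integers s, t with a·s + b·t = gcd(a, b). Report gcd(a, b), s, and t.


Euclidean algorithm on (156, 83) — divide until remainder is 0:
  156 = 1 · 83 + 73
  83 = 1 · 73 + 10
  73 = 7 · 10 + 3
  10 = 3 · 3 + 1
  3 = 3 · 1 + 0
gcd(156, 83) = 1.
Track Bezout coefficients alongside the remainders: start with r₀ = 156 = a·1 + b·0 (s = 1, t = 0) and r₁ = 83 = a·0 + b·1 (s = 0, t = 1); each new remainder r_{k+1} = r_{k-1} − q_k·r_k inherits s_{k+1} = s_{k-1} − q_k·s_k, t_{k+1} = t_{k-1} − q_k·t_k, so r_k = a·s_k + b·t_k at every step:
  q = 1: r = 73, s = 1 − 1·0 = 1, t = 0 − 1·1 = -1  (check: 156·1 + 83·(-1) = 73)
  q = 1: r = 10, s = 0 − 1·1 = -1, t = 1 − 1·(-1) = 2  (check: 156·(-1) + 83·2 = 10)
  q = 7: r = 3, s = 1 − 7·(-1) = 8, t = -1 − 7·2 = -15  (check: 156·8 + 83·(-15) = 3)
  q = 3: r = 1, s = -1 − 3·8 = -25, t = 2 − 3·(-15) = 47  (check: 156·(-25) + 83·47 = 1)
The row with r = 1 (the gcd) gives the Bezout coefficients s = -25, t = 47.
Result: 156 · (-25) + 83 · (47) = 1.

gcd(156, 83) = 1; s = -25, t = 47 (check: 156·(-25) + 83·47 = 1).


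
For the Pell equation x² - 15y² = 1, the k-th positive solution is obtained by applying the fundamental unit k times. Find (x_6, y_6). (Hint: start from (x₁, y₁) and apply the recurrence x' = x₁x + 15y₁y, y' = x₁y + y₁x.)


Step 1: Find the fundamental solution (x₁, y₁) of x² - 15y² = 1.
  Expand √15 as a continued fraction. a₀ = ⌊√15⌋ = 3; iterate m_{k+1} = d_k·a_k − m_k, d_{k+1} = (15 − m_{k+1}²)/d_k, a_{k+1} = ⌊(a₀ + m_{k+1})/d_{k+1}⌋ (starting m₀ = 0, d₀ = 1), with convergents p_k = a_k·p_{k-1} + p_{k-2}, q_k = a_k·q_{k-1} + q_{k-2} (p₋₁ = 1, q₋₁ = 0):
  k = 0: a₀ = 3; p₀/q₀ = 3/1; p₀² − 15·q₀² = 9 − 15 = -6.
  k = 1: m = 3, d = 6, a = ⌊(3 + 3)/6⌋ = 1; p/q = (1·3 + 1)/(1·1 + 0) = 4/1; p² − 15·q² = 16 − 15 = 1.
  The first convergent with p² − 15·q² = 1 gives the fundamental solution (x₁, y₁) = (4, 1).
Step 2: Apply the recurrence (x_{n+1}, y_{n+1}) = (x₁x_n + 15y₁y_n, x₁y_n + y₁x_n) repeatedly.
  From (x_1, y_1) = (4, 1): x_2 = 4·4 + 15·1·1 = 31; y_2 = 4·1 + 1·4 = 8.
  From (x_2, y_2) = (31, 8): x_3 = 4·31 + 15·1·8 = 244; y_3 = 4·8 + 1·31 = 63.
  From (x_3, y_3) = (244, 63): x_4 = 4·244 + 15·1·63 = 1921; y_4 = 4·63 + 1·244 = 496.
  From (x_4, y_4) = (1921, 496): x_5 = 4·1921 + 15·1·496 = 15124; y_5 = 4·496 + 1·1921 = 3905.
  From (x_5, y_5) = (15124, 3905): x_6 = 4·15124 + 15·1·3905 = 119071; y_6 = 4·3905 + 1·15124 = 30744.
Step 3: Verify x_6² - 15·y_6² = 14177903041 - 14177903040 = 1 (should be 1). ✓

(x_1, y_1) = (4, 1); (x_6, y_6) = (119071, 30744).


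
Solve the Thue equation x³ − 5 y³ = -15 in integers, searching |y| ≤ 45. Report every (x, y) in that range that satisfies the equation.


The equation is x³ - 5y³ = -15. For fixed y, x³ = 5·y³ − 15, so a solution requires the RHS to be a perfect cube.
Strategy: iterate y from -45 to 45, compute RHS = 5·y³ − 15, and check whether it is a (positive or negative) perfect cube.
Check small values of y:
  y = 0: RHS = -15 is not a perfect cube.
  y = 1: RHS = -10 is not a perfect cube.
  y = -1: RHS = -20 is not a perfect cube.
  y = 2: RHS = 25 is not a perfect cube.
  y = -2: RHS = -55 is not a perfect cube.
  y = 3: RHS = 120 is not a perfect cube.
  y = -3: RHS = -150 is not a perfect cube.
Continuing the search up to |y| = 45 finds no solutions either.
No (x, y) in the scanned range satisfies the equation.

No integer solutions with |y| ≤ 45.


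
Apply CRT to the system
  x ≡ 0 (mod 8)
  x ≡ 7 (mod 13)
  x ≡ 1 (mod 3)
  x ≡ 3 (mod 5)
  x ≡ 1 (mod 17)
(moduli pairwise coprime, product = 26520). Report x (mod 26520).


Product of moduli M = 8 · 13 · 3 · 5 · 17 = 26520.
Merge one congruence at a time:
  Start: x ≡ 0 (mod 8).
  Combine with x ≡ 7 (mod 13); new modulus lcm = 104.
    Write x = 0 + 8·t and substitute into x ≡ 7 (mod 13): 8·t ≡ 7 − 0 = 7 (mod 13).
    The inverse of 8 mod 13 is 5 (since 8·5 = 40 = 3·13 + 1), so t ≡ 5·7 = 35 ≡ 9 (mod 13).
    Then x = 0 + 8·9 = 72, valid modulo lcm(8, 13) = 104: x ≡ 72 (mod 104).
  Combine with x ≡ 1 (mod 3); new modulus lcm = 312.
    Write x = 72 + 104·t and substitute into x ≡ 1 (mod 3): 104·t ≡ 1 − 72 = -71 (mod 3).
    Reduce coefficients mod 3: 2·t ≡ 1 (mod 3).
    The inverse of 2 mod 3 is 2 (since 2·2 = 4 = 1·3 + 1), so t ≡ 2·1 = 2 ≡ 2 (mod 3).
    Then x = 72 + 104·2 = 280, valid modulo lcm(104, 3) = 312: x ≡ 280 (mod 312).
  Combine with x ≡ 3 (mod 5); new modulus lcm = 1560.
    Write x = 280 + 312·t and substitute into x ≡ 3 (mod 5): 312·t ≡ 3 − 280 = -277 (mod 5).
    Reduce coefficients mod 5: 2·t ≡ 3 (mod 5).
    The inverse of 2 mod 5 is 3 (since 2·3 = 6 = 1·5 + 1), so t ≡ 3·3 = 9 ≡ 4 (mod 5).
    Then x = 280 + 312·4 = 1528, valid modulo lcm(312, 5) = 1560: x ≡ 1528 (mod 1560).
  Combine with x ≡ 1 (mod 17); new modulus lcm = 26520.
    Write x = 1528 + 1560·t and substitute into x ≡ 1 (mod 17): 1560·t ≡ 1 − 1528 = -1527 (mod 17).
    Reduce coefficients mod 17: 13·t ≡ 3 (mod 17).
    The inverse of 13 mod 17 is 4 (since 13·4 = 52 = 3·17 + 1), so t ≡ 4·3 = 12 ≡ 12 (mod 17).
    Then x = 1528 + 1560·12 = 20248, valid modulo lcm(1560, 17) = 26520: x ≡ 20248 (mod 26520).
Verify against each original: 20248 mod 8 = 0, 20248 mod 13 = 7, 20248 mod 3 = 1, 20248 mod 5 = 3, 20248 mod 17 = 1.

x ≡ 20248 (mod 26520).
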